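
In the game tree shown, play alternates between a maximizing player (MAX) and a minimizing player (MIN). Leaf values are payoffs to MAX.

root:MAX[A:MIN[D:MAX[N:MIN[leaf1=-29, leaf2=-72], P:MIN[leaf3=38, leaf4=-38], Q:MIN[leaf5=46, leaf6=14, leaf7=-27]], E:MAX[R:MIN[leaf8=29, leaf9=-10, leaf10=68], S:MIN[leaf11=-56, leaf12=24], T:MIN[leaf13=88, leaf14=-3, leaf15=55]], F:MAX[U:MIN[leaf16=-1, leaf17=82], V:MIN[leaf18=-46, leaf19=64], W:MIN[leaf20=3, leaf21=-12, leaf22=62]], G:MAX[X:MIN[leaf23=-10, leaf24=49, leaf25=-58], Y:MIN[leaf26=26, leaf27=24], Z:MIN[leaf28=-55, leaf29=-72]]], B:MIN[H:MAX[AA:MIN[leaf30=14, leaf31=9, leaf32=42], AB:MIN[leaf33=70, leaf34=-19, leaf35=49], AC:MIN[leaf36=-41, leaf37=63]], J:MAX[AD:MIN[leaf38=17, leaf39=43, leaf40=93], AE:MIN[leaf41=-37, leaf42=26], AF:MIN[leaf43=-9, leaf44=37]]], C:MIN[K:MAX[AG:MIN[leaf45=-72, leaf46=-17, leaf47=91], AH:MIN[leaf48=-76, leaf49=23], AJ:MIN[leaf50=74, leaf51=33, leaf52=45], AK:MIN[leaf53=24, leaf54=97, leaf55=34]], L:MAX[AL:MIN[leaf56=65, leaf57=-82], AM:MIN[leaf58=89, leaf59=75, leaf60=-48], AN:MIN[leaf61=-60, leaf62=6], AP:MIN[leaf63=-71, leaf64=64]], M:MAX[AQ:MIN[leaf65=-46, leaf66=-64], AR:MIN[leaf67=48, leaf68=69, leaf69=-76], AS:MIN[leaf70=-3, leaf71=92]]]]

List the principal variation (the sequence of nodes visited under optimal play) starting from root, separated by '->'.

N (MIN): min(-29, -72) = -72
P (MIN): min(38, -38) = -38
Q (MIN): min(46, 14, -27) = -27
D (MAX): max(-72, -38, -27) = -27
R (MIN): min(29, -10, 68) = -10
S (MIN): min(-56, 24) = -56
T (MIN): min(88, -3, 55) = -3
E (MAX): max(-10, -56, -3) = -3
U (MIN): min(-1, 82) = -1
V (MIN): min(-46, 64) = -46
W (MIN): min(3, -12, 62) = -12
F (MAX): max(-1, -46, -12) = -1
X (MIN): min(-10, 49, -58) = -58
Y (MIN): min(26, 24) = 24
Z (MIN): min(-55, -72) = -72
G (MAX): max(-58, 24, -72) = 24
A (MIN): min(-27, -3, -1, 24) = -27
AA (MIN): min(14, 9, 42) = 9
AB (MIN): min(70, -19, 49) = -19
AC (MIN): min(-41, 63) = -41
H (MAX): max(9, -19, -41) = 9
AD (MIN): min(17, 43, 93) = 17
AE (MIN): min(-37, 26) = -37
AF (MIN): min(-9, 37) = -9
J (MAX): max(17, -37, -9) = 17
B (MIN): min(9, 17) = 9
AG (MIN): min(-72, -17, 91) = -72
AH (MIN): min(-76, 23) = -76
AJ (MIN): min(74, 33, 45) = 33
AK (MIN): min(24, 97, 34) = 24
K (MAX): max(-72, -76, 33, 24) = 33
AL (MIN): min(65, -82) = -82
AM (MIN): min(89, 75, -48) = -48
AN (MIN): min(-60, 6) = -60
AP (MIN): min(-71, 64) = -71
L (MAX): max(-82, -48, -60, -71) = -48
AQ (MIN): min(-46, -64) = -64
AR (MIN): min(48, 69, -76) = -76
AS (MIN): min(-3, 92) = -3
M (MAX): max(-64, -76, -3) = -3
C (MIN): min(33, -48, -3) = -48
root (MAX): max(-27, 9, -48) = 9
At root, MAX picks B (highest: 9).
At B, MIN picks H (lowest: 9).
At H, MAX picks AA (highest: 9).
At AA, MIN picks leaf31 (lowest: 9).
Terminal value 9.

root -> B -> H -> AA -> leaf31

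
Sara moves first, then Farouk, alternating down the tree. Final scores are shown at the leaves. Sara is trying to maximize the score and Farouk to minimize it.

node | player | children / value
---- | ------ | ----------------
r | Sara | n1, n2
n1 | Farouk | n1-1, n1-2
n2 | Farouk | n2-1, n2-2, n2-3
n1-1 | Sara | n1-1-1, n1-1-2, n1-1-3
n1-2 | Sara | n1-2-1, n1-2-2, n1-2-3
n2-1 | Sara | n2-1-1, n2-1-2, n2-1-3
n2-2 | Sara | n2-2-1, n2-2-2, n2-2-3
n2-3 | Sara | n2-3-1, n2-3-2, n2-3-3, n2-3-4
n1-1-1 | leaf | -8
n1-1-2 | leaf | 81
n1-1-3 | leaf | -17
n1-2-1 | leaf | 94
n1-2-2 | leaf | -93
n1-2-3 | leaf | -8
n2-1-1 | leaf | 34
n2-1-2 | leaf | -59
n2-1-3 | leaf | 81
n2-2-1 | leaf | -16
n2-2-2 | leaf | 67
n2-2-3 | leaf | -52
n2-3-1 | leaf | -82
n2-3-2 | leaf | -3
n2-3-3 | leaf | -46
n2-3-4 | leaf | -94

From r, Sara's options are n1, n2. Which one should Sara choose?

n1-1 (Sara): max(-8, 81, -17) = 81
n1-2 (Sara): max(94, -93, -8) = 94
n1 (Farouk): min(81, 94) = 81
n2-1 (Sara): max(34, -59, 81) = 81
n2-2 (Sara): max(-16, 67, -52) = 67
n2-3 (Sara): max(-82, -3, -46, -94) = -3
n2 (Farouk): min(81, 67, -3) = -3
r (Sara): max(81, -3) = 81
Sara at r wants the highest of {n1=81, n2=-3}, so chooses n1.

n1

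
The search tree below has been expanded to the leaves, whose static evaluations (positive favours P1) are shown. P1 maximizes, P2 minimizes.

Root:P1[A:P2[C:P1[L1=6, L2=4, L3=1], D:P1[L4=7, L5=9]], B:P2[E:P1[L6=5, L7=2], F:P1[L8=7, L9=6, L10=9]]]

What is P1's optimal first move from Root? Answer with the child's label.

C (P1): max(6, 4, 1) = 6
D (P1): max(7, 9) = 9
A (P2): min(6, 9) = 6
E (P1): max(5, 2) = 5
F (P1): max(7, 6, 9) = 9
B (P2): min(5, 9) = 5
Root (P1): max(6, 5) = 6
P1 at Root wants the highest of {A=6, B=5}, so chooses A.

A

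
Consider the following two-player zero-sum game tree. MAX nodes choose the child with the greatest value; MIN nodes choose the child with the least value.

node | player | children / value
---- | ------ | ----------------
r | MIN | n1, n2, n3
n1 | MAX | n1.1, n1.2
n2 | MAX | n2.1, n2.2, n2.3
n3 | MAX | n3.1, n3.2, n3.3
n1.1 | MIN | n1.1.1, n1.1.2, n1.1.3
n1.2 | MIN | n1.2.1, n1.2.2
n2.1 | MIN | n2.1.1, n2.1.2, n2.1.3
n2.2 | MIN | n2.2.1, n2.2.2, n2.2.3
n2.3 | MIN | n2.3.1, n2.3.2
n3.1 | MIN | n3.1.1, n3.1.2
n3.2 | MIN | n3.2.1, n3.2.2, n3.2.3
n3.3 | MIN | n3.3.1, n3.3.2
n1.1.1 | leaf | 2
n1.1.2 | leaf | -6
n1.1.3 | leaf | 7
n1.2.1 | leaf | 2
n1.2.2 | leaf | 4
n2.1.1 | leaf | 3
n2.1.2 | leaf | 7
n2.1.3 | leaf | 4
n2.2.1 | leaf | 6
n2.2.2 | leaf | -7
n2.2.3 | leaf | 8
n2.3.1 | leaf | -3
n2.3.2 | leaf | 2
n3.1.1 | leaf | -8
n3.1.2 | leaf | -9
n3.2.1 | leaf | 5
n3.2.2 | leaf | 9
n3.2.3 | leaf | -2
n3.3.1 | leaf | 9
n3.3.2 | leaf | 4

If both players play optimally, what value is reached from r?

n1.1 (MIN): min(2, -6, 7) = -6
n1.2 (MIN): min(2, 4) = 2
n1 (MAX): max(-6, 2) = 2
n2.1 (MIN): min(3, 7, 4) = 3
n2.2 (MIN): min(6, -7, 8) = -7
n2.3 (MIN): min(-3, 2) = -3
n2 (MAX): max(3, -7, -3) = 3
n3.1 (MIN): min(-8, -9) = -9
n3.2 (MIN): min(5, 9, -2) = -2
n3.3 (MIN): min(9, 4) = 4
n3 (MAX): max(-9, -2, 4) = 4
r (MIN): min(2, 3, 4) = 2

2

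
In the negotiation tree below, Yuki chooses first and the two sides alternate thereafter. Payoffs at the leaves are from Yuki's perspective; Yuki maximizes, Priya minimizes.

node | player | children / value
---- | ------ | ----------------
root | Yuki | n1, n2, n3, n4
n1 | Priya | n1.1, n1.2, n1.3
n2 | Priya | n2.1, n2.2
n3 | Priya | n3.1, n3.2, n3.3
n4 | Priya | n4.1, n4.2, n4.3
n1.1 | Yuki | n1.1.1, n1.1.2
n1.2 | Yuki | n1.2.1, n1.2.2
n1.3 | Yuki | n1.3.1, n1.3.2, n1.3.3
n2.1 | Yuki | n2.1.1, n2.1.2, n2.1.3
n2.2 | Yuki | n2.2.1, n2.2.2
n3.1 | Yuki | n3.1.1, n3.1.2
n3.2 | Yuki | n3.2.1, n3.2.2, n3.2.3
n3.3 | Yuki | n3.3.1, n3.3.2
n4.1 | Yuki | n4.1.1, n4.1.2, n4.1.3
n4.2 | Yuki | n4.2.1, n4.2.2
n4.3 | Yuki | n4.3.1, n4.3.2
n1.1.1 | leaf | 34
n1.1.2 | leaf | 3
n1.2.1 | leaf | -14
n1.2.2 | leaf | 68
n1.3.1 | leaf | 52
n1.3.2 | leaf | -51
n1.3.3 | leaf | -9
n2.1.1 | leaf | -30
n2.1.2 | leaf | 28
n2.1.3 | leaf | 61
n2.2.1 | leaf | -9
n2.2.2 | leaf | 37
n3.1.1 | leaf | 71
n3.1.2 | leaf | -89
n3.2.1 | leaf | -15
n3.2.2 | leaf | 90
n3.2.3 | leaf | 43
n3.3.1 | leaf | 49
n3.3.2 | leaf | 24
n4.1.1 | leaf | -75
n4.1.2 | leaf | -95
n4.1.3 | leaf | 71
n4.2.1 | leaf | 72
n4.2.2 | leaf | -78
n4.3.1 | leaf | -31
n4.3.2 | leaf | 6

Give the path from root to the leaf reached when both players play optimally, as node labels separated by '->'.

root -> n3 -> n3.3 -> n3.3.1

n1.1 (Yuki): max(34, 3) = 34
n1.2 (Yuki): max(-14, 68) = 68
n1.3 (Yuki): max(52, -51, -9) = 52
n1 (Priya): min(34, 68, 52) = 34
n2.1 (Yuki): max(-30, 28, 61) = 61
n2.2 (Yuki): max(-9, 37) = 37
n2 (Priya): min(61, 37) = 37
n3.1 (Yuki): max(71, -89) = 71
n3.2 (Yuki): max(-15, 90, 43) = 90
n3.3 (Yuki): max(49, 24) = 49
n3 (Priya): min(71, 90, 49) = 49
n4.1 (Yuki): max(-75, -95, 71) = 71
n4.2 (Yuki): max(72, -78) = 72
n4.3 (Yuki): max(-31, 6) = 6
n4 (Priya): min(71, 72, 6) = 6
root (Yuki): max(34, 37, 49, 6) = 49
At root, Yuki picks n3 (highest: 49).
At n3, Priya picks n3.3 (lowest: 49).
At n3.3, Yuki picks n3.3.1 (highest: 49).
Terminal value 49.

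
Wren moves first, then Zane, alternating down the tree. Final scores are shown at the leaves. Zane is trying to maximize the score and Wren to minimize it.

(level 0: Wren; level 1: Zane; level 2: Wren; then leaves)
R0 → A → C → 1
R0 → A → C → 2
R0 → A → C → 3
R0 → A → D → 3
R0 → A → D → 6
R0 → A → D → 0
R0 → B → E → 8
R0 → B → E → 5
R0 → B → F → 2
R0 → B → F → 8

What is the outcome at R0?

C (Wren): min(1, 2, 3) = 1
D (Wren): min(3, 6, 0) = 0
A (Zane): max(1, 0) = 1
E (Wren): min(8, 5) = 5
F (Wren): min(2, 8) = 2
B (Zane): max(5, 2) = 5
R0 (Wren): min(1, 5) = 1

1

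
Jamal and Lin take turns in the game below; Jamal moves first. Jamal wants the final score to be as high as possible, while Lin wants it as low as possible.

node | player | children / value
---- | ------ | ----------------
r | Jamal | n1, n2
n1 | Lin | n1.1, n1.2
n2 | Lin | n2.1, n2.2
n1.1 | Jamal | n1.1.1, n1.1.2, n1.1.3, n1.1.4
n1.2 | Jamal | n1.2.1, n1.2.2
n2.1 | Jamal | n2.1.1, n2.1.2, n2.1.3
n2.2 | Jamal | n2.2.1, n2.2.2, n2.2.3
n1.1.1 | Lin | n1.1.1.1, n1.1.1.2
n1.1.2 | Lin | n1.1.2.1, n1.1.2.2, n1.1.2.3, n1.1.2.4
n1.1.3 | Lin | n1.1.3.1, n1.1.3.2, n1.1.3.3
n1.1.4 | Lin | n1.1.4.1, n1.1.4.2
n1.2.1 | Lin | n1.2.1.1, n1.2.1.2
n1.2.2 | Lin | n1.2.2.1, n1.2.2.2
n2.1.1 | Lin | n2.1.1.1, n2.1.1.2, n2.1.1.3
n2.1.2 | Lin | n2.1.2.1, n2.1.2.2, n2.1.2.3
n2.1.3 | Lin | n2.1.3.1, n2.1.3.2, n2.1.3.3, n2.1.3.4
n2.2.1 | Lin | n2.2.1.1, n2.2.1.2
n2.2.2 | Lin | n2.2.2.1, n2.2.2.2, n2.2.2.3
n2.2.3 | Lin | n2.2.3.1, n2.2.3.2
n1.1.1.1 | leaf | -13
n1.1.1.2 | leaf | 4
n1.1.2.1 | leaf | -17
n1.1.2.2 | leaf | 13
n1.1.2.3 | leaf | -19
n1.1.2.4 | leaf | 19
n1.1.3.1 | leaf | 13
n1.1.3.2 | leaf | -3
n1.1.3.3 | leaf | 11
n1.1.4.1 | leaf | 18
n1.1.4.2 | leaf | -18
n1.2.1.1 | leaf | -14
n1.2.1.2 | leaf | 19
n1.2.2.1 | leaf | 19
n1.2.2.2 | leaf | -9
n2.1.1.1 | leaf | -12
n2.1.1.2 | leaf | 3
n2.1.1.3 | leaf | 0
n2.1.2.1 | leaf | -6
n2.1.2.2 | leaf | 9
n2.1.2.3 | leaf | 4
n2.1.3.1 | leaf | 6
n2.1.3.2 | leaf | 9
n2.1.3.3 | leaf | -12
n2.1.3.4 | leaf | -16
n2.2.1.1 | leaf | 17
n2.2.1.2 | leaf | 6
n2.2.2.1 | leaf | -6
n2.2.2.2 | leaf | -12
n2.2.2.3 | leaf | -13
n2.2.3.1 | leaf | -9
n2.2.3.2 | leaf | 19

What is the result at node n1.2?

-9

n1.2.1 (Lin): min(-14, 19) = -14
n1.2.2 (Lin): min(19, -9) = -9
n1.2 (Jamal): max(-14, -9) = -9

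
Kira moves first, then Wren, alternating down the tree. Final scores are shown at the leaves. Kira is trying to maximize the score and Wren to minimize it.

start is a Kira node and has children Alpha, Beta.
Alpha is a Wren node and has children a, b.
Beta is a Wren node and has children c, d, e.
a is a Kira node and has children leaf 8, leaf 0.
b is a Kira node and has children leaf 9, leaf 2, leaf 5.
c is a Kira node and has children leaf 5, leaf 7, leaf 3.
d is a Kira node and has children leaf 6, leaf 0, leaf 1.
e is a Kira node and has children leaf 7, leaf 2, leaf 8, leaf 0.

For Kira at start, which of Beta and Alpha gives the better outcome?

c (Kira): max(5, 7, 3) = 7
d (Kira): max(6, 0, 1) = 6
e (Kira): max(7, 2, 8, 0) = 8
Beta (Wren): min(7, 6, 8) = 6
a (Kira): max(8, 0) = 8
b (Kira): max(9, 2, 5) = 9
Alpha (Wren): min(8, 9) = 8
Kira prefers the higher value; Beta=6, Alpha=8. Alpha is better since 8 > 6.

Alpha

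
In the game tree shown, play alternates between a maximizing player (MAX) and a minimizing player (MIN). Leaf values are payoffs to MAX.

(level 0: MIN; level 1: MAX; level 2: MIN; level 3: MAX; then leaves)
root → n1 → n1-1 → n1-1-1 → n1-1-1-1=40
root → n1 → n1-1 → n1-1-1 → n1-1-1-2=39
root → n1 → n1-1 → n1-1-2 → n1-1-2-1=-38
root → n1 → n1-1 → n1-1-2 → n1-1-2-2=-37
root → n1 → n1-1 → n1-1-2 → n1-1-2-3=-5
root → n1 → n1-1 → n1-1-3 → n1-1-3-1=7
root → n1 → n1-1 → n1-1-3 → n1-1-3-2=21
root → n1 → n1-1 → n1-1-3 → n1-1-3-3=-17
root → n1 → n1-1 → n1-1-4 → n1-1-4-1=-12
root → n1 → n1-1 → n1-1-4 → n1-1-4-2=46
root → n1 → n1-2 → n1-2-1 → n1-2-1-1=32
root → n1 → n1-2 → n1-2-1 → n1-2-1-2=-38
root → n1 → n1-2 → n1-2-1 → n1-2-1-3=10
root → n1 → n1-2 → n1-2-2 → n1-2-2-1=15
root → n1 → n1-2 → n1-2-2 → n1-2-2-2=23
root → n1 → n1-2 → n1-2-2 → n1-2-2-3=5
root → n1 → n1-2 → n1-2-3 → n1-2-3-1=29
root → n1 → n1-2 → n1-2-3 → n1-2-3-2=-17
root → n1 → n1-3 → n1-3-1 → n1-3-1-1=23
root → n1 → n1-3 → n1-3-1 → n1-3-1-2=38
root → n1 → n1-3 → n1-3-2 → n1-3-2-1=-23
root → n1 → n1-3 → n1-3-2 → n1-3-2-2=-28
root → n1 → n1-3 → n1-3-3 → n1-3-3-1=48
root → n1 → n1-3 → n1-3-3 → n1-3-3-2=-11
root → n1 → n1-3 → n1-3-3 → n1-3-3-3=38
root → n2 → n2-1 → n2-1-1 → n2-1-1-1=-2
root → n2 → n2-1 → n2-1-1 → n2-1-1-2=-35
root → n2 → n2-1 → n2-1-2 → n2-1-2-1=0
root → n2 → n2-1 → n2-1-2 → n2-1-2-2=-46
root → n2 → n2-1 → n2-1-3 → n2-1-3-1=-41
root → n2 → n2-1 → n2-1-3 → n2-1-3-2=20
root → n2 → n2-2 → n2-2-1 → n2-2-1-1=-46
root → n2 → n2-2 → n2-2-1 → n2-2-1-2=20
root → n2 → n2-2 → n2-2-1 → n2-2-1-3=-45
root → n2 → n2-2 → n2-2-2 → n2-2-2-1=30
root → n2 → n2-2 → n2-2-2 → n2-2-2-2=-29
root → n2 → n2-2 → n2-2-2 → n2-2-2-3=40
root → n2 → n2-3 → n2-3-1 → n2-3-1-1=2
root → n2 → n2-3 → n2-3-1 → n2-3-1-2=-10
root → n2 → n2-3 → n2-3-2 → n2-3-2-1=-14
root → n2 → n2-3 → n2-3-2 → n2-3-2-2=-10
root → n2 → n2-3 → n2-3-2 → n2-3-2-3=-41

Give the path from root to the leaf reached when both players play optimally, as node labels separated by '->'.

n1-1-1 (MAX): max(40, 39) = 40
n1-1-2 (MAX): max(-38, -37, -5) = -5
n1-1-3 (MAX): max(7, 21, -17) = 21
n1-1-4 (MAX): max(-12, 46) = 46
n1-1 (MIN): min(40, -5, 21, 46) = -5
n1-2-1 (MAX): max(32, -38, 10) = 32
n1-2-2 (MAX): max(15, 23, 5) = 23
n1-2-3 (MAX): max(29, -17) = 29
n1-2 (MIN): min(32, 23, 29) = 23
n1-3-1 (MAX): max(23, 38) = 38
n1-3-2 (MAX): max(-23, -28) = -23
n1-3-3 (MAX): max(48, -11, 38) = 48
n1-3 (MIN): min(38, -23, 48) = -23
n1 (MAX): max(-5, 23, -23) = 23
n2-1-1 (MAX): max(-2, -35) = -2
n2-1-2 (MAX): max(0, -46) = 0
n2-1-3 (MAX): max(-41, 20) = 20
n2-1 (MIN): min(-2, 0, 20) = -2
n2-2-1 (MAX): max(-46, 20, -45) = 20
n2-2-2 (MAX): max(30, -29, 40) = 40
n2-2 (MIN): min(20, 40) = 20
n2-3-1 (MAX): max(2, -10) = 2
n2-3-2 (MAX): max(-14, -10, -41) = -10
n2-3 (MIN): min(2, -10) = -10
n2 (MAX): max(-2, 20, -10) = 20
root (MIN): min(23, 20) = 20
At root, MIN picks n2 (lowest: 20).
At n2, MAX picks n2-2 (highest: 20).
At n2-2, MIN picks n2-2-1 (lowest: 20).
At n2-2-1, MAX picks n2-2-1-2 (highest: 20).
Terminal value 20.

root -> n2 -> n2-2 -> n2-2-1 -> n2-2-1-2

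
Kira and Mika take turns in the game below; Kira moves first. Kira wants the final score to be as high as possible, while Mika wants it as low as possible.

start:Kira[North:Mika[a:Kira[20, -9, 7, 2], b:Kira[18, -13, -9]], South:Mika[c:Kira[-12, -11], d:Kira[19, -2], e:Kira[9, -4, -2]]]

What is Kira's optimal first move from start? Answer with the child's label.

a (Kira): max(20, -9, 7, 2) = 20
b (Kira): max(18, -13, -9) = 18
North (Mika): min(20, 18) = 18
c (Kira): max(-12, -11) = -11
d (Kira): max(19, -2) = 19
e (Kira): max(9, -4, -2) = 9
South (Mika): min(-11, 19, 9) = -11
start (Kira): max(18, -11) = 18
Kira at start wants the highest of {North=18, South=-11}, so chooses North.

North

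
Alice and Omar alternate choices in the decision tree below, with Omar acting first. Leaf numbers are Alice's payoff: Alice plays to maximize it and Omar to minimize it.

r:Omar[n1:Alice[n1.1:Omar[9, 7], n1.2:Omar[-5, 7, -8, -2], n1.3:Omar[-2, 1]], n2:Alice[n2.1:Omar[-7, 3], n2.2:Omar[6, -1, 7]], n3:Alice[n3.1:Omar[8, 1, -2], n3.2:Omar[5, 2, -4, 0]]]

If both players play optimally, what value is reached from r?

n1.1 (Omar): min(9, 7) = 7
n1.2 (Omar): min(-5, 7, -8, -2) = -8
n1.3 (Omar): min(-2, 1) = -2
n1 (Alice): max(7, -8, -2) = 7
n2.1 (Omar): min(-7, 3) = -7
n2.2 (Omar): min(6, -1, 7) = -1
n2 (Alice): max(-7, -1) = -1
n3.1 (Omar): min(8, 1, -2) = -2
n3.2 (Omar): min(5, 2, -4, 0) = -4
n3 (Alice): max(-2, -4) = -2
r (Omar): min(7, -1, -2) = -2

-2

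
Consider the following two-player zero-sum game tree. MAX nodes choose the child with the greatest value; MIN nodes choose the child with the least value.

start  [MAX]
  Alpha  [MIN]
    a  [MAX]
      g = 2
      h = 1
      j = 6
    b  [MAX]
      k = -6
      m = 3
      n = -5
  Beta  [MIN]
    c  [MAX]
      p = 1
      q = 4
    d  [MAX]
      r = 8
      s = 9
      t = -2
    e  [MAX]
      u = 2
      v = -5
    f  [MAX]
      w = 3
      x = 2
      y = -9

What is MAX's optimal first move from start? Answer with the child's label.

a (MAX): max(2, 1, 6) = 6
b (MAX): max(-6, 3, -5) = 3
Alpha (MIN): min(6, 3) = 3
c (MAX): max(1, 4) = 4
d (MAX): max(8, 9, -2) = 9
e (MAX): max(2, -5) = 2
f (MAX): max(3, 2, -9) = 3
Beta (MIN): min(4, 9, 2, 3) = 2
start (MAX): max(3, 2) = 3
MAX at start wants the highest of {Alpha=3, Beta=2}, so chooses Alpha.

Alpha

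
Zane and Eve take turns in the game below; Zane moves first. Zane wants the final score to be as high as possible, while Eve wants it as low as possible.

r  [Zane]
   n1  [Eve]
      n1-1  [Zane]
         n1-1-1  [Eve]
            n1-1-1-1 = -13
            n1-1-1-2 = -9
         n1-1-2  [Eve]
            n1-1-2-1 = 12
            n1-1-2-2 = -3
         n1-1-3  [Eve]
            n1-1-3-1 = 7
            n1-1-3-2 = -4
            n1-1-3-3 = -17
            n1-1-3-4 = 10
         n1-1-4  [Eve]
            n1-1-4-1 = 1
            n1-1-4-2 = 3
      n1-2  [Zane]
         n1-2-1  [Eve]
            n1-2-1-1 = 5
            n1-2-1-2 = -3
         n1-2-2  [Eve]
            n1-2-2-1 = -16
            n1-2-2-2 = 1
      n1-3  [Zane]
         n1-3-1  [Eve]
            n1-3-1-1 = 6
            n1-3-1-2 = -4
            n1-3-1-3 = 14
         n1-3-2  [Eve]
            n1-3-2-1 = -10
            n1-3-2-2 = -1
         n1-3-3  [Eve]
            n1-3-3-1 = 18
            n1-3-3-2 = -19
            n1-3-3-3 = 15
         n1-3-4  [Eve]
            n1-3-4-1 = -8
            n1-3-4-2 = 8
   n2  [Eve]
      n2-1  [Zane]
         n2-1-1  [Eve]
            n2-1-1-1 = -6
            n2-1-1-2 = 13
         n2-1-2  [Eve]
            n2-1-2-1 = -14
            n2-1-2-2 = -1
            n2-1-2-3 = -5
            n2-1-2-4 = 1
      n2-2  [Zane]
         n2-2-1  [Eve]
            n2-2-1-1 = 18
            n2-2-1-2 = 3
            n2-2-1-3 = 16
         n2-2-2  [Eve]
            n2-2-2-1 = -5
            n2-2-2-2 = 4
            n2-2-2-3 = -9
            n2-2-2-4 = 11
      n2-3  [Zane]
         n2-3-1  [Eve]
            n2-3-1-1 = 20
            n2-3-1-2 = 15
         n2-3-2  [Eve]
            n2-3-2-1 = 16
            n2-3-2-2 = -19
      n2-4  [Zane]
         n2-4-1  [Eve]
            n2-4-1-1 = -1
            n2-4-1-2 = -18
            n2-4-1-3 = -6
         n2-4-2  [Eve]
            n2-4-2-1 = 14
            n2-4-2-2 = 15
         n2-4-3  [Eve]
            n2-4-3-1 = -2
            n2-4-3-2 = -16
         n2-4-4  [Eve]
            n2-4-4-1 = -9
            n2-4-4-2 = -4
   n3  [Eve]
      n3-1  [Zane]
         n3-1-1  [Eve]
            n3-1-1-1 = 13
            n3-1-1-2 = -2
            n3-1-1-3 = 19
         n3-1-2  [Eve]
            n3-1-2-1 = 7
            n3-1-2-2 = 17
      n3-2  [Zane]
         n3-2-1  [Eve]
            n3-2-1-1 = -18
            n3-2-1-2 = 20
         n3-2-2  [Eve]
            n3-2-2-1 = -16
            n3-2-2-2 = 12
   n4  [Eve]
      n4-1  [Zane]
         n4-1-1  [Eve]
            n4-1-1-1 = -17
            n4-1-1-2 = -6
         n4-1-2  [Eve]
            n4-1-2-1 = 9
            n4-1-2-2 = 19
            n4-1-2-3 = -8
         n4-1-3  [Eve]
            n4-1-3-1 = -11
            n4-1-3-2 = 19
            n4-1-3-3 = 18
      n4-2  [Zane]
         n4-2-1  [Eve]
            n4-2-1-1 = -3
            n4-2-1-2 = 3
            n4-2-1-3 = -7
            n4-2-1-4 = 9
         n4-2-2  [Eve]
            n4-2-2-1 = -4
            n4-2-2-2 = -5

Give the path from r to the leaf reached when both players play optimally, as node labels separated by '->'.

r -> n1 -> n1-3 -> n1-3-1 -> n1-3-1-2

n1-1-1 (Eve): min(-13, -9) = -13
n1-1-2 (Eve): min(12, -3) = -3
n1-1-3 (Eve): min(7, -4, -17, 10) = -17
n1-1-4 (Eve): min(1, 3) = 1
n1-1 (Zane): max(-13, -3, -17, 1) = 1
n1-2-1 (Eve): min(5, -3) = -3
n1-2-2 (Eve): min(-16, 1) = -16
n1-2 (Zane): max(-3, -16) = -3
n1-3-1 (Eve): min(6, -4, 14) = -4
n1-3-2 (Eve): min(-10, -1) = -10
n1-3-3 (Eve): min(18, -19, 15) = -19
n1-3-4 (Eve): min(-8, 8) = -8
n1-3 (Zane): max(-4, -10, -19, -8) = -4
n1 (Eve): min(1, -3, -4) = -4
n2-1-1 (Eve): min(-6, 13) = -6
n2-1-2 (Eve): min(-14, -1, -5, 1) = -14
n2-1 (Zane): max(-6, -14) = -6
n2-2-1 (Eve): min(18, 3, 16) = 3
n2-2-2 (Eve): min(-5, 4, -9, 11) = -9
n2-2 (Zane): max(3, -9) = 3
n2-3-1 (Eve): min(20, 15) = 15
n2-3-2 (Eve): min(16, -19) = -19
n2-3 (Zane): max(15, -19) = 15
n2-4-1 (Eve): min(-1, -18, -6) = -18
n2-4-2 (Eve): min(14, 15) = 14
n2-4-3 (Eve): min(-2, -16) = -16
n2-4-4 (Eve): min(-9, -4) = -9
n2-4 (Zane): max(-18, 14, -16, -9) = 14
n2 (Eve): min(-6, 3, 15, 14) = -6
n3-1-1 (Eve): min(13, -2, 19) = -2
n3-1-2 (Eve): min(7, 17) = 7
n3-1 (Zane): max(-2, 7) = 7
n3-2-1 (Eve): min(-18, 20) = -18
n3-2-2 (Eve): min(-16, 12) = -16
n3-2 (Zane): max(-18, -16) = -16
n3 (Eve): min(7, -16) = -16
n4-1-1 (Eve): min(-17, -6) = -17
n4-1-2 (Eve): min(9, 19, -8) = -8
n4-1-3 (Eve): min(-11, 19, 18) = -11
n4-1 (Zane): max(-17, -8, -11) = -8
n4-2-1 (Eve): min(-3, 3, -7, 9) = -7
n4-2-2 (Eve): min(-4, -5) = -5
n4-2 (Zane): max(-7, -5) = -5
n4 (Eve): min(-8, -5) = -8
r (Zane): max(-4, -6, -16, -8) = -4
At r, Zane picks n1 (highest: -4).
At n1, Eve picks n1-3 (lowest: -4).
At n1-3, Zane picks n1-3-1 (highest: -4).
At n1-3-1, Eve picks n1-3-1-2 (lowest: -4).
Terminal value -4.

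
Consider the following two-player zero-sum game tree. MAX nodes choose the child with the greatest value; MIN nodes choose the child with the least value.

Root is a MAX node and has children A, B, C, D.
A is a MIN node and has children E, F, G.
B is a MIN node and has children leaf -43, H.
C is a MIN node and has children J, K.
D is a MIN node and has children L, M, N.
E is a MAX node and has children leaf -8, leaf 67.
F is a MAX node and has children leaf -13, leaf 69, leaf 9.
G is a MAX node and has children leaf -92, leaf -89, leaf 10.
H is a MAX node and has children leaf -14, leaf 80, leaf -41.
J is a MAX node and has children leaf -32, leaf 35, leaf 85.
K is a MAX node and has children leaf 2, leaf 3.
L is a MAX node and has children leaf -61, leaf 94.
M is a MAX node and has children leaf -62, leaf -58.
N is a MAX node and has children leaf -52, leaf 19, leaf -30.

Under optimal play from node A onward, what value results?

E (MAX): max(-8, 67) = 67
F (MAX): max(-13, 69, 9) = 69
G (MAX): max(-92, -89, 10) = 10
A (MIN): min(67, 69, 10) = 10

10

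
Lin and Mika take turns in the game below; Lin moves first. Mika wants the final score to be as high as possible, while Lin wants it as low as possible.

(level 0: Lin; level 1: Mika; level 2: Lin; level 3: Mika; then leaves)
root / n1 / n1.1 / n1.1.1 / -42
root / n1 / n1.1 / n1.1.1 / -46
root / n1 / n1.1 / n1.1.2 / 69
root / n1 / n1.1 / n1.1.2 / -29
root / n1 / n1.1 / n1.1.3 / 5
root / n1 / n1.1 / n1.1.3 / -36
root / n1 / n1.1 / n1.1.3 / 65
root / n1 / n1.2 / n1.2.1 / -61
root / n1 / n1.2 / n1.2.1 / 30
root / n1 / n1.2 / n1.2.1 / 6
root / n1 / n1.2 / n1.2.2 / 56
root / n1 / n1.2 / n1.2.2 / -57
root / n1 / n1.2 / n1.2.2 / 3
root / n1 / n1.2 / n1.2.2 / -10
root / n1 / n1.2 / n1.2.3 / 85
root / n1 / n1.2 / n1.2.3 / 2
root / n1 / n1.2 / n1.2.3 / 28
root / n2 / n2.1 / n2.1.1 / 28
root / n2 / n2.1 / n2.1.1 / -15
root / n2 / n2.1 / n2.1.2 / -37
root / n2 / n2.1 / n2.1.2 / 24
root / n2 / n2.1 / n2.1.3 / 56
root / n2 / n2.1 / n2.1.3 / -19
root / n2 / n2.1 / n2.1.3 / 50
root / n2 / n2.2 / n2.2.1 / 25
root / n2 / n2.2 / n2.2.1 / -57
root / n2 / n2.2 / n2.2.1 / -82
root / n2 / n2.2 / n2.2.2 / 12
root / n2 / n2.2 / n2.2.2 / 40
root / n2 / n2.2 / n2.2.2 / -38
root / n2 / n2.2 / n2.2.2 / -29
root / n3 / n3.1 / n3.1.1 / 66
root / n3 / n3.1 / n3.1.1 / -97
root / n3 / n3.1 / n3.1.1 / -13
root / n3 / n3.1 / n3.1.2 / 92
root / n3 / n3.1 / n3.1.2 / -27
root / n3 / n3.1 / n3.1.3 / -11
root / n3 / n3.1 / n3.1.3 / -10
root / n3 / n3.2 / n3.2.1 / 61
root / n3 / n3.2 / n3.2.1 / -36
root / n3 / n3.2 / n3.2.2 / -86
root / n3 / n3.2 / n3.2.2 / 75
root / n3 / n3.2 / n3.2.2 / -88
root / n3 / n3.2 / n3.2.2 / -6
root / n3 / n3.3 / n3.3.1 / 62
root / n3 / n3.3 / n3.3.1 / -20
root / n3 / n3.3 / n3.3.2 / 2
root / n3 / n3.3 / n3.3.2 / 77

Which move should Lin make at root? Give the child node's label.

n2

n1.1.1 (Mika): max(-42, -46) = -42
n1.1.2 (Mika): max(69, -29) = 69
n1.1.3 (Mika): max(5, -36, 65) = 65
n1.1 (Lin): min(-42, 69, 65) = -42
n1.2.1 (Mika): max(-61, 30, 6) = 30
n1.2.2 (Mika): max(56, -57, 3, -10) = 56
n1.2.3 (Mika): max(85, 2, 28) = 85
n1.2 (Lin): min(30, 56, 85) = 30
n1 (Mika): max(-42, 30) = 30
n2.1.1 (Mika): max(28, -15) = 28
n2.1.2 (Mika): max(-37, 24) = 24
n2.1.3 (Mika): max(56, -19, 50) = 56
n2.1 (Lin): min(28, 24, 56) = 24
n2.2.1 (Mika): max(25, -57, -82) = 25
n2.2.2 (Mika): max(12, 40, -38, -29) = 40
n2.2 (Lin): min(25, 40) = 25
n2 (Mika): max(24, 25) = 25
n3.1.1 (Mika): max(66, -97, -13) = 66
n3.1.2 (Mika): max(92, -27) = 92
n3.1.3 (Mika): max(-11, -10) = -10
n3.1 (Lin): min(66, 92, -10) = -10
n3.2.1 (Mika): max(61, -36) = 61
n3.2.2 (Mika): max(-86, 75, -88, -6) = 75
n3.2 (Lin): min(61, 75) = 61
n3.3.1 (Mika): max(62, -20) = 62
n3.3.2 (Mika): max(2, 77) = 77
n3.3 (Lin): min(62, 77) = 62
n3 (Mika): max(-10, 61, 62) = 62
root (Lin): min(30, 25, 62) = 25
Lin at root wants the lowest of {n1=30, n2=25, n3=62}, so chooses n2.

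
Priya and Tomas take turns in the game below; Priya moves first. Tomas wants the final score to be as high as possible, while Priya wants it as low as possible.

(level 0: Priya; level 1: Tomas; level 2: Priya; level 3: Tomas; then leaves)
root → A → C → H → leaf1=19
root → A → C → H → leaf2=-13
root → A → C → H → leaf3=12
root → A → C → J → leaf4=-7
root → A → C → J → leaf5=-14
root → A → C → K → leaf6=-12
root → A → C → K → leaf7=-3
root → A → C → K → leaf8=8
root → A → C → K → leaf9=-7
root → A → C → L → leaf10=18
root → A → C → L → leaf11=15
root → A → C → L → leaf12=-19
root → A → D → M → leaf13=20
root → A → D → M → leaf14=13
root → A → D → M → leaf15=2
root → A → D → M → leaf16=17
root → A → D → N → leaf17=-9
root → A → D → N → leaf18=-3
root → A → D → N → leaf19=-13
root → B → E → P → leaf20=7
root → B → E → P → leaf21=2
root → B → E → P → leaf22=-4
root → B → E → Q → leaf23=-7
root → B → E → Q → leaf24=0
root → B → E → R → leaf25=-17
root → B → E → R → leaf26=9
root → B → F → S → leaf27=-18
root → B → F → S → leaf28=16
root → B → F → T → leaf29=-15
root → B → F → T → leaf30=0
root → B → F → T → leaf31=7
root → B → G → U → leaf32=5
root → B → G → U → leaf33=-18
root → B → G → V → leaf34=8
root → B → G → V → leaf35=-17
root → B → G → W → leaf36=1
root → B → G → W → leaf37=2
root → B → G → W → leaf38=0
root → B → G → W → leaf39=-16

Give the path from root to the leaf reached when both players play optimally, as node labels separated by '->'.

H (Tomas): max(19, -13, 12) = 19
J (Tomas): max(-7, -14) = -7
K (Tomas): max(-12, -3, 8, -7) = 8
L (Tomas): max(18, 15, -19) = 18
C (Priya): min(19, -7, 8, 18) = -7
M (Tomas): max(20, 13, 2, 17) = 20
N (Tomas): max(-9, -3, -13) = -3
D (Priya): min(20, -3) = -3
A (Tomas): max(-7, -3) = -3
P (Tomas): max(7, 2, -4) = 7
Q (Tomas): max(-7, 0) = 0
R (Tomas): max(-17, 9) = 9
E (Priya): min(7, 0, 9) = 0
S (Tomas): max(-18, 16) = 16
T (Tomas): max(-15, 0, 7) = 7
F (Priya): min(16, 7) = 7
U (Tomas): max(5, -18) = 5
V (Tomas): max(8, -17) = 8
W (Tomas): max(1, 2, 0, -16) = 2
G (Priya): min(5, 8, 2) = 2
B (Tomas): max(0, 7, 2) = 7
root (Priya): min(-3, 7) = -3
At root, Priya picks A (lowest: -3).
At A, Tomas picks D (highest: -3).
At D, Priya picks N (lowest: -3).
At N, Tomas picks leaf18 (highest: -3).
Terminal value -3.

root -> A -> D -> N -> leaf18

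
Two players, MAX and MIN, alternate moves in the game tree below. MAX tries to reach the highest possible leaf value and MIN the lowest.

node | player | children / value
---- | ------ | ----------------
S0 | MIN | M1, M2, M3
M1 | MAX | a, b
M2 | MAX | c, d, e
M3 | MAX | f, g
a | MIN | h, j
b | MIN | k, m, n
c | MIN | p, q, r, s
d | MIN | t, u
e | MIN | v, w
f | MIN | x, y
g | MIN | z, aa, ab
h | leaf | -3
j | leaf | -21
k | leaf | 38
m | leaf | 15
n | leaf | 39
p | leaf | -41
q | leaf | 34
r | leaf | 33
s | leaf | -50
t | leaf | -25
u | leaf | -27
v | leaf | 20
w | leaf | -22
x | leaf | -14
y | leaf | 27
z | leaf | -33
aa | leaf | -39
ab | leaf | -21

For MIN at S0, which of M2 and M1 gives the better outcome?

c (MIN): min(-41, 34, 33, -50) = -50
d (MIN): min(-25, -27) = -27
e (MIN): min(20, -22) = -22
M2 (MAX): max(-50, -27, -22) = -22
a (MIN): min(-3, -21) = -21
b (MIN): min(38, 15, 39) = 15
M1 (MAX): max(-21, 15) = 15
MIN prefers the lower value; M2=-22, M1=15. M2 is better since -22 < 15.

M2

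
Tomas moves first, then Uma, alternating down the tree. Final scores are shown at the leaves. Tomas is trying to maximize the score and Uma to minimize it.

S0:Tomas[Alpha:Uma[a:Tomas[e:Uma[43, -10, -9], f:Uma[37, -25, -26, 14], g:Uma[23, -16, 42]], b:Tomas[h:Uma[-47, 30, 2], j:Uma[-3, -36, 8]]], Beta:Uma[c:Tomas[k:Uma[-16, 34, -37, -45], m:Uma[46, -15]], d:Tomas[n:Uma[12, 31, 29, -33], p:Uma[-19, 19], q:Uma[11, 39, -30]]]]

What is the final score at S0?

-19

e (Uma): min(43, -10, -9) = -10
f (Uma): min(37, -25, -26, 14) = -26
g (Uma): min(23, -16, 42) = -16
a (Tomas): max(-10, -26, -16) = -10
h (Uma): min(-47, 30, 2) = -47
j (Uma): min(-3, -36, 8) = -36
b (Tomas): max(-47, -36) = -36
Alpha (Uma): min(-10, -36) = -36
k (Uma): min(-16, 34, -37, -45) = -45
m (Uma): min(46, -15) = -15
c (Tomas): max(-45, -15) = -15
n (Uma): min(12, 31, 29, -33) = -33
p (Uma): min(-19, 19) = -19
q (Uma): min(11, 39, -30) = -30
d (Tomas): max(-33, -19, -30) = -19
Beta (Uma): min(-15, -19) = -19
S0 (Tomas): max(-36, -19) = -19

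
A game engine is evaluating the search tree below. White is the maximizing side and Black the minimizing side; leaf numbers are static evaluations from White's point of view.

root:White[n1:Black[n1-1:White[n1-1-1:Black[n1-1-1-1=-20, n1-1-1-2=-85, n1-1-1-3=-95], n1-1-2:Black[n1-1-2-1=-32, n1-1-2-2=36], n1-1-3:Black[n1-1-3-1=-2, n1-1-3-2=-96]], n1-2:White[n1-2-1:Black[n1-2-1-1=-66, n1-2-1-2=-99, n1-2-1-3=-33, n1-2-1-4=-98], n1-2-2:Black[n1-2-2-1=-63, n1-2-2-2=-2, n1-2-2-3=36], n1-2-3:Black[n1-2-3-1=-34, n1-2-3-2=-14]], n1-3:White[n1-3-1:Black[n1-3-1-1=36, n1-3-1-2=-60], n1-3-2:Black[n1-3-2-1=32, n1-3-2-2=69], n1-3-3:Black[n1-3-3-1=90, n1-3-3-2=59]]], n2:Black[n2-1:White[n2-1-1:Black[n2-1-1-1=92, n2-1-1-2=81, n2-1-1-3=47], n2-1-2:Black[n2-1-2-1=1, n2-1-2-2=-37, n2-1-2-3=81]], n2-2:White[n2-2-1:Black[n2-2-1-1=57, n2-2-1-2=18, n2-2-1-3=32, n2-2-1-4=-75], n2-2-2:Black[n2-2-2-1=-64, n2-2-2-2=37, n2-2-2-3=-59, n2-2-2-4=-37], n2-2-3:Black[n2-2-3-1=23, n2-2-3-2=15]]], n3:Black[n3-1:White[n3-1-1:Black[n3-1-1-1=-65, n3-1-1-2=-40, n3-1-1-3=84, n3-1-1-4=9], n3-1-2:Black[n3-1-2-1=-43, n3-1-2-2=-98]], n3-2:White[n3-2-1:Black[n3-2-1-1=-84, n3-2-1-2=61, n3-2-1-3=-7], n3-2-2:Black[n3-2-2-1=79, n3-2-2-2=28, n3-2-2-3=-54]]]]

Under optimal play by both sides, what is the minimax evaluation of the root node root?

n1-1-1 (Black): min(-20, -85, -95) = -95
n1-1-2 (Black): min(-32, 36) = -32
n1-1-3 (Black): min(-2, -96) = -96
n1-1 (White): max(-95, -32, -96) = -32
n1-2-1 (Black): min(-66, -99, -33, -98) = -99
n1-2-2 (Black): min(-63, -2, 36) = -63
n1-2-3 (Black): min(-34, -14) = -34
n1-2 (White): max(-99, -63, -34) = -34
n1-3-1 (Black): min(36, -60) = -60
n1-3-2 (Black): min(32, 69) = 32
n1-3-3 (Black): min(90, 59) = 59
n1-3 (White): max(-60, 32, 59) = 59
n1 (Black): min(-32, -34, 59) = -34
n2-1-1 (Black): min(92, 81, 47) = 47
n2-1-2 (Black): min(1, -37, 81) = -37
n2-1 (White): max(47, -37) = 47
n2-2-1 (Black): min(57, 18, 32, -75) = -75
n2-2-2 (Black): min(-64, 37, -59, -37) = -64
n2-2-3 (Black): min(23, 15) = 15
n2-2 (White): max(-75, -64, 15) = 15
n2 (Black): min(47, 15) = 15
n3-1-1 (Black): min(-65, -40, 84, 9) = -65
n3-1-2 (Black): min(-43, -98) = -98
n3-1 (White): max(-65, -98) = -65
n3-2-1 (Black): min(-84, 61, -7) = -84
n3-2-2 (Black): min(79, 28, -54) = -54
n3-2 (White): max(-84, -54) = -54
n3 (Black): min(-65, -54) = -65
root (White): max(-34, 15, -65) = 15

15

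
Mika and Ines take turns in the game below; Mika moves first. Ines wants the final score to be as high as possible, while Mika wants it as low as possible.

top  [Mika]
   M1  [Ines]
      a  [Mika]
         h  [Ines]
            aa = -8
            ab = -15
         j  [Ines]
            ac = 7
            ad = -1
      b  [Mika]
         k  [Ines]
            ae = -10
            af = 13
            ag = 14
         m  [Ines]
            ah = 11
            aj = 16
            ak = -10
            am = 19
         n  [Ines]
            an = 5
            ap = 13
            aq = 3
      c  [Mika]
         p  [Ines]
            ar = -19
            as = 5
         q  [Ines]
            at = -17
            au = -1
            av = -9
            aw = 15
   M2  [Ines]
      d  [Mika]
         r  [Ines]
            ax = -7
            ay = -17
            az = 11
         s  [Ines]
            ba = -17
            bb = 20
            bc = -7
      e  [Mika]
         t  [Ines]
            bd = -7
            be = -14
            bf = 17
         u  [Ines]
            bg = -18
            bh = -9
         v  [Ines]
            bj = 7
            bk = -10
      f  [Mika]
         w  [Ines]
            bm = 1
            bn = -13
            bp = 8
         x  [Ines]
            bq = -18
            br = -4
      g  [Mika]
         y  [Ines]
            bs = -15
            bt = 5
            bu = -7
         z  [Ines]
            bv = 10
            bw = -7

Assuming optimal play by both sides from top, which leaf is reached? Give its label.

az

h (Ines): max(-8, -15) = -8
j (Ines): max(7, -1) = 7
a (Mika): min(-8, 7) = -8
k (Ines): max(-10, 13, 14) = 14
m (Ines): max(11, 16, -10, 19) = 19
n (Ines): max(5, 13, 3) = 13
b (Mika): min(14, 19, 13) = 13
p (Ines): max(-19, 5) = 5
q (Ines): max(-17, -1, -9, 15) = 15
c (Mika): min(5, 15) = 5
M1 (Ines): max(-8, 13, 5) = 13
r (Ines): max(-7, -17, 11) = 11
s (Ines): max(-17, 20, -7) = 20
d (Mika): min(11, 20) = 11
t (Ines): max(-7, -14, 17) = 17
u (Ines): max(-18, -9) = -9
v (Ines): max(7, -10) = 7
e (Mika): min(17, -9, 7) = -9
w (Ines): max(1, -13, 8) = 8
x (Ines): max(-18, -4) = -4
f (Mika): min(8, -4) = -4
y (Ines): max(-15, 5, -7) = 5
z (Ines): max(10, -7) = 10
g (Mika): min(5, 10) = 5
M2 (Ines): max(11, -9, -4, 5) = 11
top (Mika): min(13, 11) = 11
At top, Mika picks M2 (lowest: 11).
At M2, Ines picks d (highest: 11).
At d, Mika picks r (lowest: 11).
At r, Ines picks az (highest: 11).
Terminal value 11.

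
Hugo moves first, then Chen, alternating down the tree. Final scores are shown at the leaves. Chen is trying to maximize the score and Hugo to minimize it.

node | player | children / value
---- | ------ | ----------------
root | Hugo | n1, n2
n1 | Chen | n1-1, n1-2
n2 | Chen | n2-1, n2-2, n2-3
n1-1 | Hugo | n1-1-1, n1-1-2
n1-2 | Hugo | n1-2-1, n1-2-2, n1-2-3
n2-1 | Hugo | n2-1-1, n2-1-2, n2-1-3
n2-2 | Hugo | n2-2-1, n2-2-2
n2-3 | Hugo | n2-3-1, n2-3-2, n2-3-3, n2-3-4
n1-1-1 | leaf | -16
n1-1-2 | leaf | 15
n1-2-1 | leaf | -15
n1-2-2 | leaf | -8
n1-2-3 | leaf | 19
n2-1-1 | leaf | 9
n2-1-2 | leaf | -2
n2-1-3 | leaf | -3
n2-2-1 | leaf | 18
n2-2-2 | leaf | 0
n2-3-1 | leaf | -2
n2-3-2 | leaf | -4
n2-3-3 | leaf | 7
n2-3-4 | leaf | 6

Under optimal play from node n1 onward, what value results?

n1-1 (Hugo): min(-16, 15) = -16
n1-2 (Hugo): min(-15, -8, 19) = -15
n1 (Chen): max(-16, -15) = -15

-15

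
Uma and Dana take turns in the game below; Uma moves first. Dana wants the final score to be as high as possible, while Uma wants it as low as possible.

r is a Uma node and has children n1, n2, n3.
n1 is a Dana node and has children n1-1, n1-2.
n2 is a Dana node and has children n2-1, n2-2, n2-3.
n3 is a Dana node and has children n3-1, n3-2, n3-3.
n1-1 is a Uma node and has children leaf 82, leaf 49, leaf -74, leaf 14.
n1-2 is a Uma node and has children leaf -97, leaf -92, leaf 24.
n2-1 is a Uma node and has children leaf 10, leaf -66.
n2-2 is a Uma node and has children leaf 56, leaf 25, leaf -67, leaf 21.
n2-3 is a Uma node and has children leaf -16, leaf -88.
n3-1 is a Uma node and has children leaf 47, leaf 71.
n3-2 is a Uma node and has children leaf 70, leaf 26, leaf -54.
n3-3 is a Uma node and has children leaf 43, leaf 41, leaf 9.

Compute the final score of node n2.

n2-1 (Uma): min(10, -66) = -66
n2-2 (Uma): min(56, 25, -67, 21) = -67
n2-3 (Uma): min(-16, -88) = -88
n2 (Dana): max(-66, -67, -88) = -66

-66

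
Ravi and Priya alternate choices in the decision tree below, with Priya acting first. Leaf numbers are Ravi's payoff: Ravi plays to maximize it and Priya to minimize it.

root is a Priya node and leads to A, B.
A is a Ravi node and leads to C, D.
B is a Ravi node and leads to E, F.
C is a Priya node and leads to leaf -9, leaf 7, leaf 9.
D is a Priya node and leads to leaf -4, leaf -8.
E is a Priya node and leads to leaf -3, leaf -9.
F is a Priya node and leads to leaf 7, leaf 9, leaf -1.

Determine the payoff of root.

C (Priya): min(-9, 7, 9) = -9
D (Priya): min(-4, -8) = -8
A (Ravi): max(-9, -8) = -8
E (Priya): min(-3, -9) = -9
F (Priya): min(7, 9, -1) = -1
B (Ravi): max(-9, -1) = -1
root (Priya): min(-8, -1) = -8

-8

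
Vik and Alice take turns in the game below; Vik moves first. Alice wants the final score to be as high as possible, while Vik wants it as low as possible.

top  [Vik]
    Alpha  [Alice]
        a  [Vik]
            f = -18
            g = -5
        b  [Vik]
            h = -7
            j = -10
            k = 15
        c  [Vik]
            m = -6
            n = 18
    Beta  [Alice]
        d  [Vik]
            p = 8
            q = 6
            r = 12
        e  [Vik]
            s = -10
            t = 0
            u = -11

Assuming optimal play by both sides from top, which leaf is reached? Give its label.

m

a (Vik): min(-18, -5) = -18
b (Vik): min(-7, -10, 15) = -10
c (Vik): min(-6, 18) = -6
Alpha (Alice): max(-18, -10, -6) = -6
d (Vik): min(8, 6, 12) = 6
e (Vik): min(-10, 0, -11) = -11
Beta (Alice): max(6, -11) = 6
top (Vik): min(-6, 6) = -6
At top, Vik picks Alpha (lowest: -6).
At Alpha, Alice picks c (highest: -6).
At c, Vik picks m (lowest: -6).
Terminal value -6.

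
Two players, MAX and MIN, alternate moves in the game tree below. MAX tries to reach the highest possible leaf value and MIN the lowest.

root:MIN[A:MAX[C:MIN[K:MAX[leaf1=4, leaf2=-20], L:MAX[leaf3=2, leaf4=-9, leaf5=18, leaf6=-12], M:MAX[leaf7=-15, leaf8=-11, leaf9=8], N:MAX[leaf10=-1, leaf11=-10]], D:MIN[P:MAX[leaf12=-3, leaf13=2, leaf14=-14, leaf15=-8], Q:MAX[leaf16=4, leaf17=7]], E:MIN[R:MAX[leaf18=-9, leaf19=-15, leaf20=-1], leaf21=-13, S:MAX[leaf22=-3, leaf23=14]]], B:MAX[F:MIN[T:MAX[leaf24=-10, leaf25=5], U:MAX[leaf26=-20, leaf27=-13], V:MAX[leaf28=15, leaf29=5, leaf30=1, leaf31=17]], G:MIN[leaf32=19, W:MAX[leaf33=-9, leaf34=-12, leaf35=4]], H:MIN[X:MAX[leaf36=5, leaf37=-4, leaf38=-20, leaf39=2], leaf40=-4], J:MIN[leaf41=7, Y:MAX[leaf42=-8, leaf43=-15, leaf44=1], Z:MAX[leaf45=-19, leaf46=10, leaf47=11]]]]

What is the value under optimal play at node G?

4

W (MAX): max(-9, -12, 4) = 4
G (MIN): min(19, 4) = 4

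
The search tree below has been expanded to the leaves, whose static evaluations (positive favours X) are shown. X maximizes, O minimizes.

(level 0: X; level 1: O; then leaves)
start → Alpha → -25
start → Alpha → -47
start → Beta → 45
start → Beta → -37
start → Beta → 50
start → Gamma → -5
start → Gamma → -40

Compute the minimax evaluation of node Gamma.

Gamma (O): min(-5, -40) = -40

-40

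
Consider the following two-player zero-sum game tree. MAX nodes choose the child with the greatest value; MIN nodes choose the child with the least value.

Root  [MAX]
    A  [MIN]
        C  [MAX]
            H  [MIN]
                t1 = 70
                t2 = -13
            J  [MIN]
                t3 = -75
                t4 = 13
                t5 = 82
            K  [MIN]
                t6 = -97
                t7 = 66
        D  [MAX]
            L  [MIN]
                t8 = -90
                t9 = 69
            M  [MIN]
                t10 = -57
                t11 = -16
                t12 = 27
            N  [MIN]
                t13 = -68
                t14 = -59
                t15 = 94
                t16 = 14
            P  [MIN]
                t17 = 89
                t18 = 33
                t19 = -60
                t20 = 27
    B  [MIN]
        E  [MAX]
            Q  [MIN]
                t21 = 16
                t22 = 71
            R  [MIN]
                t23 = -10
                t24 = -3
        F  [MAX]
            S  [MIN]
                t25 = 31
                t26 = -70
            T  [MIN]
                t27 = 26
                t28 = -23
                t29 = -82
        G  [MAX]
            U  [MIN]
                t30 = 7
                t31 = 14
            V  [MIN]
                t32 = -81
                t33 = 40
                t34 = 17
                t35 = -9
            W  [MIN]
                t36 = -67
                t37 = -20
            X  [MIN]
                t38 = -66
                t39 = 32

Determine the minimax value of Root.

-57

H (MIN): min(70, -13) = -13
J (MIN): min(-75, 13, 82) = -75
K (MIN): min(-97, 66) = -97
C (MAX): max(-13, -75, -97) = -13
L (MIN): min(-90, 69) = -90
M (MIN): min(-57, -16, 27) = -57
N (MIN): min(-68, -59, 94, 14) = -68
P (MIN): min(89, 33, -60, 27) = -60
D (MAX): max(-90, -57, -68, -60) = -57
A (MIN): min(-13, -57) = -57
Q (MIN): min(16, 71) = 16
R (MIN): min(-10, -3) = -10
E (MAX): max(16, -10) = 16
S (MIN): min(31, -70) = -70
T (MIN): min(26, -23, -82) = -82
F (MAX): max(-70, -82) = -70
U (MIN): min(7, 14) = 7
V (MIN): min(-81, 40, 17, -9) = -81
W (MIN): min(-67, -20) = -67
X (MIN): min(-66, 32) = -66
G (MAX): max(7, -81, -67, -66) = 7
B (MIN): min(16, -70, 7) = -70
Root (MAX): max(-57, -70) = -57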